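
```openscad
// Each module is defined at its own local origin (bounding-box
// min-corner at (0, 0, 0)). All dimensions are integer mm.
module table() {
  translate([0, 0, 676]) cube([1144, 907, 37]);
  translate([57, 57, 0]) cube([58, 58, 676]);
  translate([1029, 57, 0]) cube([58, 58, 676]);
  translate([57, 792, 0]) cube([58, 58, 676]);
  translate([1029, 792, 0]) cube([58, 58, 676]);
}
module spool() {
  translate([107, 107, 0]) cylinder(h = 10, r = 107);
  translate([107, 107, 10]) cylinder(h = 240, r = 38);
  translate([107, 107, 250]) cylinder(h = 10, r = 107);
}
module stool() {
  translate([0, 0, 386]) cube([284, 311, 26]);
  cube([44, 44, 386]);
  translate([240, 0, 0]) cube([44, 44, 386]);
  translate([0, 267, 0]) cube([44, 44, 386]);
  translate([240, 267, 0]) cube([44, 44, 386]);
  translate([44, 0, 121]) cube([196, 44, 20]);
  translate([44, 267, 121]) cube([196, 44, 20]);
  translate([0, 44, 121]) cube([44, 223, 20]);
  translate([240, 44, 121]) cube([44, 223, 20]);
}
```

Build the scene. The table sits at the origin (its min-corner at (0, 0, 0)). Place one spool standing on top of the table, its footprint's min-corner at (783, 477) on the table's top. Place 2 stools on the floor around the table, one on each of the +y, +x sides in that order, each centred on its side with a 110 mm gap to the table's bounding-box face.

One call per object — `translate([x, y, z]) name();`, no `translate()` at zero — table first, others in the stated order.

table();
translate([783, 477, 713]) spool();
translate([430, 1017, 0]) stool();
translate([1254, 298, 0]) stool();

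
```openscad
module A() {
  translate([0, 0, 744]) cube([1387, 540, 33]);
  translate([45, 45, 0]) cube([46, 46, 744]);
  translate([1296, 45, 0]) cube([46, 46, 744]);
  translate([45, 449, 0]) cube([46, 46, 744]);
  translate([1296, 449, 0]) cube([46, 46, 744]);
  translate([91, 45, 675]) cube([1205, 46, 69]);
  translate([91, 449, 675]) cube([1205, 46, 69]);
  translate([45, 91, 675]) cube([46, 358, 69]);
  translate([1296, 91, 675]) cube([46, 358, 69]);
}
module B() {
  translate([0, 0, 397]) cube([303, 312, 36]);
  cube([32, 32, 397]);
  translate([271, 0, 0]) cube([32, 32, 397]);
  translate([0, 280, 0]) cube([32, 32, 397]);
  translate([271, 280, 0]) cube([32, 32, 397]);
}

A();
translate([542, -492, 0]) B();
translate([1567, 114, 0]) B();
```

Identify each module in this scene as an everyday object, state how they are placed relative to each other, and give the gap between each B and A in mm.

Each stool's nearest face is 180 mm from the table's bounding box.

A is a table. B is a stool. Two stools sit around the table at the −y, +x sides. The gap between each stool and the table is 180 mm.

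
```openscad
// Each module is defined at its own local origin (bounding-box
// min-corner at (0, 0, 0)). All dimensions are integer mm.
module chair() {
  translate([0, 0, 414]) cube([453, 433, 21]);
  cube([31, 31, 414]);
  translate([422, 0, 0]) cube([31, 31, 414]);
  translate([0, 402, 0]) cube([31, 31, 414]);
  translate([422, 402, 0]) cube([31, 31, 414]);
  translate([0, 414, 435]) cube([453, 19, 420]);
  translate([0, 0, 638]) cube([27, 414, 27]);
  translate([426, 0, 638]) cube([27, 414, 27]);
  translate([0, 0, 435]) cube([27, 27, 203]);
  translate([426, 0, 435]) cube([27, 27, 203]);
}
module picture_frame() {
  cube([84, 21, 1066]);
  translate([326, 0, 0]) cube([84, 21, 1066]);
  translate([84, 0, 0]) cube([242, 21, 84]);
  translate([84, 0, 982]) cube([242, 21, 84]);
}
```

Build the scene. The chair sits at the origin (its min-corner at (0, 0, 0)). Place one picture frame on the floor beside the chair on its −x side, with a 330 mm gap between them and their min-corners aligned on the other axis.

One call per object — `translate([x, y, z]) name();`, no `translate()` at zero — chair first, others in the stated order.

chair();
translate([-740, 0, 0]) picture_frame();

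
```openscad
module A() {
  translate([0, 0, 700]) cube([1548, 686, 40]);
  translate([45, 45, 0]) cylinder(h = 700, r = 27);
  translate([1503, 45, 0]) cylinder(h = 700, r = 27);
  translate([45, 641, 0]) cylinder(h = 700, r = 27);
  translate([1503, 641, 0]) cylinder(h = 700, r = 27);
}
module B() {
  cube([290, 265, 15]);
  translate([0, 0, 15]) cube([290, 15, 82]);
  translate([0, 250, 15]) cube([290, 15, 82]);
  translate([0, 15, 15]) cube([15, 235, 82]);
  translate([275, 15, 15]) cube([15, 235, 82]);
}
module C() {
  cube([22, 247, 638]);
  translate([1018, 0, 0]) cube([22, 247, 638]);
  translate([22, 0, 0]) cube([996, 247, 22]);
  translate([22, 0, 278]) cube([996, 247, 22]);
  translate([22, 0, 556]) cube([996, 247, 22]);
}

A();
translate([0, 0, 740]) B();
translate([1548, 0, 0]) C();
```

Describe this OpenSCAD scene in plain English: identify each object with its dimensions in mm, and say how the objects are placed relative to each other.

A is a table: top 1548 mm (x) × 686 mm (y), 40 mm thick, upper face at z = 740 mm, on four round legs of 54 mm diameter, each leg's bounding box inset 18 mm from the nearest pair of top edges, running from z = 0 to the bottom of the top.

B is an open storage box with external size 290×265×97 mm and wall thickness 15 mm (the base is also 15 mm thick). The base covers the whole footprint; the four walls stand on the base, with the y-facing walls full-width and the x-facing walls fitting between their inner faces.

C is a bookshelf 1040 mm wide overall, 247 mm deep and 638 mm tall. The two sides are 22 mm thick vertical panels. 3 horizontal shelves of 22 mm thickness span between the inner faces of the sides; the lowest shelf sits on the floor and shelves are stacked with a clear vertical gap of 256 mm between each pair.

The open box is on top of the table. The bookshelf is against the table's +x side, with their −y faces flush.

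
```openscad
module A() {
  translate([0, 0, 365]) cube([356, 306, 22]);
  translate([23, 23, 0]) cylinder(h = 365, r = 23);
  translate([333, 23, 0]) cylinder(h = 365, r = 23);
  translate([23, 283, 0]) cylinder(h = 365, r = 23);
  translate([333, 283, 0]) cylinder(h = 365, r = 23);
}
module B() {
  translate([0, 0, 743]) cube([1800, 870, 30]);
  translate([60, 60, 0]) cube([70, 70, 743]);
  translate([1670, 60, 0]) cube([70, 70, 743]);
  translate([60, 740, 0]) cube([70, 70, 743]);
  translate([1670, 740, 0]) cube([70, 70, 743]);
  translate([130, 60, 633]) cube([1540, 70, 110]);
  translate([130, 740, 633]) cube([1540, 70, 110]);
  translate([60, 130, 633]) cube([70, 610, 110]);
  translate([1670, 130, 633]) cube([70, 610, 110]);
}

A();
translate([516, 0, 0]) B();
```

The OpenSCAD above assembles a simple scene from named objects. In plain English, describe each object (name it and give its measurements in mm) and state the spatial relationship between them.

A is a simple wooden stool: a rectangular seat 356 mm (x) by 306 mm (y), 22 mm thick, top face at z = 387 mm, on four round legs, each 46 mm in diameter. The legs rest on z = 0, each leg's axis is inset half a diameter from the nearest pair of seat edges (so the leg's bounding box is flush with the corner).

B is a rectangular dining table. The top is 1800×870×30 mm with its upper surface at z = 773 mm. It stands on four 70×70 mm square legs, each inset 60 mm from the nearest pair of top edges, running from the floor to the underside of the top. Four apron rails, 70 mm thick and 110 mm tall, run between adjacent legs with their top edges flush with the underside of the top and their outer faces flush with the legs' outer faces.

The table is on the floor beside the stool on its +x side.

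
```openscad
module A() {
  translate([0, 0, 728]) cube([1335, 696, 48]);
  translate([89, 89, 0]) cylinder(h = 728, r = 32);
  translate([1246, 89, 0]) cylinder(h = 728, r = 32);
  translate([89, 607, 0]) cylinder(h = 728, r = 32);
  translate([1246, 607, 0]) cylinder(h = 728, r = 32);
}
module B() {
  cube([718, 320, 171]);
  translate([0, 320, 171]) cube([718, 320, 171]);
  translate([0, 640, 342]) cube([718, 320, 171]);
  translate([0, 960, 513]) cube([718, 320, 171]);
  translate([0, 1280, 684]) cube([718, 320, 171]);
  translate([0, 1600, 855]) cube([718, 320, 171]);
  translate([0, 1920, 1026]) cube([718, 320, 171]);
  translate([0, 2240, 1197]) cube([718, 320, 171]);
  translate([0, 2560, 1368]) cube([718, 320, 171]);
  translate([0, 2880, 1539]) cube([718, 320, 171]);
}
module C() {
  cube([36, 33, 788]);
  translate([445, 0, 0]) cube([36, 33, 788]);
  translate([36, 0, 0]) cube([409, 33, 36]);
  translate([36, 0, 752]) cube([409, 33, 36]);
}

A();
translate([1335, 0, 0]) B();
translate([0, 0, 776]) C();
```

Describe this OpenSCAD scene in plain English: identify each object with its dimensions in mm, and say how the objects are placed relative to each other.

A is a rectangular dining table. The top is 1335×696×48 mm with its upper surface at z = 776 mm. It stands on four round legs of 64 mm diameter, each leg's bounding box inset 57 mm from the nearest pair of top edges, running from the floor to the underside of the top.

B is a run of 10 identical solid stair steps. Each tread is 718×320 mm and each step block is 171 mm high. Step 1 rests on the floor; step k is offset from step 1 by (k−1)×320 mm in y and (k−1)×171 mm in z.

C is a rectangular picture frame lying in the x–z plane (depth along y). The opening is 409 mm wide (x) by 716 mm tall (z), surrounded by a border 36 mm wide on all four sides. The frame is 33 mm deep and is made of two full-height vertical stiles with two horizontal rails fitted between them.

The staircase is against the table's +x side, with their −y faces flush. The picture frame is on top of the table.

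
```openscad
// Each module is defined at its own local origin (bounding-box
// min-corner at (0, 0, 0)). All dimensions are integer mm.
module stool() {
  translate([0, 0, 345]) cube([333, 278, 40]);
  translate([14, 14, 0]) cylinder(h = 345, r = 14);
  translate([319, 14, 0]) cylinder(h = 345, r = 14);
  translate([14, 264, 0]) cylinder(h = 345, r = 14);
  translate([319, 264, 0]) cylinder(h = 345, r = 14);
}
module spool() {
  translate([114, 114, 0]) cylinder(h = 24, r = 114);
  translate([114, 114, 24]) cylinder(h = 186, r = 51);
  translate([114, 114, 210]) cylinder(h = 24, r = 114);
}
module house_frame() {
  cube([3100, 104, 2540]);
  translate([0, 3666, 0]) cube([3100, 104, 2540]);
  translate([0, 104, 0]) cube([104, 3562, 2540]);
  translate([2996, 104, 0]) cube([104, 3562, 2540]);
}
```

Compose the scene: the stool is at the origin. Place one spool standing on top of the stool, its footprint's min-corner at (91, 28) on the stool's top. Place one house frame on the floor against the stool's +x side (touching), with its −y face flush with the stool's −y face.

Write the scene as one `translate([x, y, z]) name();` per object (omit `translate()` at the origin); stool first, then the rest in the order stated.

stool();
translate([91, 28, 385]) spool();
translate([333, 0, 0]) house_frame();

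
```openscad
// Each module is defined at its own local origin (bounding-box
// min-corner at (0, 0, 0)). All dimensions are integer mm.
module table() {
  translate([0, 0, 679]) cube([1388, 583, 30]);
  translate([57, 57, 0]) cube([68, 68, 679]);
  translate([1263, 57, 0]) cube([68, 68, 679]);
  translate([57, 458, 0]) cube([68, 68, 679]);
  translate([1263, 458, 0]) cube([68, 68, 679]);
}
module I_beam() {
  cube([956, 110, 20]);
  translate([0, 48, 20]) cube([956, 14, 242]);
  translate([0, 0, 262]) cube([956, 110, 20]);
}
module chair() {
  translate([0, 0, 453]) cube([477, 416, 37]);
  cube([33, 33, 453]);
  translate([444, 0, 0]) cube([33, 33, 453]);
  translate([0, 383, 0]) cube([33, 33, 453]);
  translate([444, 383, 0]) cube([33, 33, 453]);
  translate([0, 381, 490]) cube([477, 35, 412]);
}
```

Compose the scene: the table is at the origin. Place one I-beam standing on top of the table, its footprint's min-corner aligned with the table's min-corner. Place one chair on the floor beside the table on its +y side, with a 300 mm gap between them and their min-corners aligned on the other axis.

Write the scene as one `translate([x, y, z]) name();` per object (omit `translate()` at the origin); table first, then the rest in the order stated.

table();
translate([0, 0, 709]) I_beam();
translate([0, 883, 0]) chair();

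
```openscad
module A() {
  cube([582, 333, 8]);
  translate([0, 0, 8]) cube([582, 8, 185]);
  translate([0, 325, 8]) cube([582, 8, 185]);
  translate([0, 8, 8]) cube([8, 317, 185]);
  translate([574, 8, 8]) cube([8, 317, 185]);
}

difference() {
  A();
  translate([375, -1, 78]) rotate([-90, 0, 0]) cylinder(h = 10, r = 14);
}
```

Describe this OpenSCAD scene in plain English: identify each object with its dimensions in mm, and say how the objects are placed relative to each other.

A is an open-topped rectangular box: outside dimensions 582×333×193 mm, with a uniform wall and base thickness of 8 mm. The base is a full 582×333 slab on the floor; four walls sit on top of the base. The front and back walls (the −y and +y sides) span the full width; the two side walls fit between them.

The open box has a circular hole of radius 14 mm through its front wall, centred at (x = 375, z = 78).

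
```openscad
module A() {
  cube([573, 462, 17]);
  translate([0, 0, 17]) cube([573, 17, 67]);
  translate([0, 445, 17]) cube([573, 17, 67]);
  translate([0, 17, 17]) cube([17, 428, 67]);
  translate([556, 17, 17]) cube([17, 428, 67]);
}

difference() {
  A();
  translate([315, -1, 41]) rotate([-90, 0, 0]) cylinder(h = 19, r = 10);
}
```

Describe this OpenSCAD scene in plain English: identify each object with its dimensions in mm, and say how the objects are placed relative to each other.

A is an open storage box with external size 573×462×84 mm and wall thickness 17 mm (the base is also 17 mm thick). The base covers the whole footprint; the four walls stand on the base, with the y-facing walls full-width and the x-facing walls fitting between their inner faces.

The open box has a circular hole of radius 10 mm through its front wall, centred at (x = 315, z = 41).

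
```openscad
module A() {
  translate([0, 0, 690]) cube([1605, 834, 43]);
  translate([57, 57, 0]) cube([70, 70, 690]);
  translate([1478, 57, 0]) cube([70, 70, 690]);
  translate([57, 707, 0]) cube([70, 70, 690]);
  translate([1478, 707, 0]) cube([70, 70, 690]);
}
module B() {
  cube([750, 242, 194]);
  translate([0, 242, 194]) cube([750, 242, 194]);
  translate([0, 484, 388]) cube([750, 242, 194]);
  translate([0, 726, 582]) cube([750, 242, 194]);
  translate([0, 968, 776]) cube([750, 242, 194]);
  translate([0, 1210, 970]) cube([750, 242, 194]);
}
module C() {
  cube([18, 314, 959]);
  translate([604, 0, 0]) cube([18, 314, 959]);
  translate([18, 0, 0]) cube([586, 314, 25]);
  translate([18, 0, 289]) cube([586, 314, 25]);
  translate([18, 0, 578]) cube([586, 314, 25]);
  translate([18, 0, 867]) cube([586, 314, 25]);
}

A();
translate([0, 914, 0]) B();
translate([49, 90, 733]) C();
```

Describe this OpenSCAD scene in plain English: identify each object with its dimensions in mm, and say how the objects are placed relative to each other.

A is a table with a 1605×834 mm rectangular top, 43 mm thick, top surface at z = 733 mm, supported by four 70×70 mm square legs, each inset 57 mm from the nearest pair of top edges, running from the floor.

B is a run of 6 identical solid stair steps. Each tread is 750×242 mm and each step block is 194 mm high. Step 1 rests on the floor; step k is offset from step 1 by (k−1)×242 mm in y and (k−1)×194 mm in z.

C is a bookshelf 622 mm wide overall, 314 mm deep and 959 mm tall. The two sides are 18 mm thick vertical panels. 4 horizontal shelves of 25 mm thickness span between the inner faces of the sides; the lowest shelf sits on the floor and shelves are stacked with a clear vertical gap of 264 mm between each pair.

The staircase is on the floor beside the table on its +y side. The bookshelf is on top of the table.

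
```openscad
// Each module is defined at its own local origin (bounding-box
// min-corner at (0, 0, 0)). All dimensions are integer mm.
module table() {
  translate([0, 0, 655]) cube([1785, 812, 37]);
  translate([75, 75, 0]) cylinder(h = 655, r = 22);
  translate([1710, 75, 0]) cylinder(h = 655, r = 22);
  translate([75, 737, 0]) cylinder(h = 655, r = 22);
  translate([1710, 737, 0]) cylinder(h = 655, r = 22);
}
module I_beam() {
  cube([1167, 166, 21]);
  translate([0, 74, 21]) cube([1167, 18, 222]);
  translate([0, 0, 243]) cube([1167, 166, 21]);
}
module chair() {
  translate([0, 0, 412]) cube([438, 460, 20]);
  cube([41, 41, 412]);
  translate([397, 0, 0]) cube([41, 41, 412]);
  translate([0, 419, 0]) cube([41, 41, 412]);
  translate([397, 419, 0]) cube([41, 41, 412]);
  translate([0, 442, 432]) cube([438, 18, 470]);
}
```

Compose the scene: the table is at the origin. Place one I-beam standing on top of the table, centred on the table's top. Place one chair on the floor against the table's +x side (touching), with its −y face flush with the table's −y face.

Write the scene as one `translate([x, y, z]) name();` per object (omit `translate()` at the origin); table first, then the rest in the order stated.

table();
translate([309, 323, 692]) I_beam();
translate([1785, 0, 0]) chair();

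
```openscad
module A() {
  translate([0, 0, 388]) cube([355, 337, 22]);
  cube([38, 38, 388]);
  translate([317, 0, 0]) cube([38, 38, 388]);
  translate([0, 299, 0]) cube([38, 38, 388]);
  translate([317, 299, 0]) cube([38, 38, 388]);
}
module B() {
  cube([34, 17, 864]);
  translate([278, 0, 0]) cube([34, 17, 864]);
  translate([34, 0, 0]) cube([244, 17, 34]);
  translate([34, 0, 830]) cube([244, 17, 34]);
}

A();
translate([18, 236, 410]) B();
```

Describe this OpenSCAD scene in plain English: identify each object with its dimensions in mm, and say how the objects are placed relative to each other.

A is a four-legged stool. The seat is 355×337 mm, 22 mm thick, top at z = 410 mm. It stands on four square legs, each 38×38 mm in cross-section, from z = 0 to the seat underside, each flush with a corner of the seat.

B is a picture frame with a 244×796 mm rectangular opening (x by z) and a uniform 34 mm border on every side. Frame depth is 17 mm along y. It is built from two vertical stiles running the full outside height and two horizontal rails spanning the gap between the stiles.

The picture frame is on top of the stool.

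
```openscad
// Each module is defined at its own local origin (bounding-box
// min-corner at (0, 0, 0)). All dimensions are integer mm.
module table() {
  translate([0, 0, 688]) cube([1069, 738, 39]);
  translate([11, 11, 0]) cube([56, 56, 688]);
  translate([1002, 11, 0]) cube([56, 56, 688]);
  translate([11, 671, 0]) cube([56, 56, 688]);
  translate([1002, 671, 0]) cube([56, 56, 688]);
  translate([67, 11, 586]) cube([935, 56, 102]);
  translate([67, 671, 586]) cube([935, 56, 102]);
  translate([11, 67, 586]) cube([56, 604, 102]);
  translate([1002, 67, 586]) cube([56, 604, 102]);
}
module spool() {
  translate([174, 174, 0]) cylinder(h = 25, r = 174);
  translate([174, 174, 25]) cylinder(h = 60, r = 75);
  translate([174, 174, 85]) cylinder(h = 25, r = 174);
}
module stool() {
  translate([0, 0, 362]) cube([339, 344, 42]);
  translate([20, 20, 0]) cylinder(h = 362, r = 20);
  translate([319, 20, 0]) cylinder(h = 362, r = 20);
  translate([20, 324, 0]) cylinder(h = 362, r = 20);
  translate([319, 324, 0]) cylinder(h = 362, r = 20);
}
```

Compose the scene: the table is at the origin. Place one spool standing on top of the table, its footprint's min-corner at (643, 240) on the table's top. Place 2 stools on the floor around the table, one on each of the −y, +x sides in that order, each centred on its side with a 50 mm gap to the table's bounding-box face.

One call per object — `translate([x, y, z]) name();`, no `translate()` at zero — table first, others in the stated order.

table();
translate([643, 240, 727]) spool();
translate([365, -394, 0]) stool();
translate([1119, 197, 0]) stool();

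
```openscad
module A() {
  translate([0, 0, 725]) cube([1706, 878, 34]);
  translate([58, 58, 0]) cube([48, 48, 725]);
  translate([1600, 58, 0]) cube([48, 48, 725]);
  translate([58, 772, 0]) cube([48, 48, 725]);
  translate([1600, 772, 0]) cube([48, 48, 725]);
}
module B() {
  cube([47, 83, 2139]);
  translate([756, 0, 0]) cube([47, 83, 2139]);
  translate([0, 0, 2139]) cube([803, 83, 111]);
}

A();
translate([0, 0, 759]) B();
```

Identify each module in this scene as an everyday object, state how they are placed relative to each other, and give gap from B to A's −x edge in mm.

A is a table. B is a door frame. The door frame is on top of the table. The gap from the door frame to the table's −x edge is 0 mm.

The door frame's min-x is at 0; the table's min-x is 0; gap = 0 mm.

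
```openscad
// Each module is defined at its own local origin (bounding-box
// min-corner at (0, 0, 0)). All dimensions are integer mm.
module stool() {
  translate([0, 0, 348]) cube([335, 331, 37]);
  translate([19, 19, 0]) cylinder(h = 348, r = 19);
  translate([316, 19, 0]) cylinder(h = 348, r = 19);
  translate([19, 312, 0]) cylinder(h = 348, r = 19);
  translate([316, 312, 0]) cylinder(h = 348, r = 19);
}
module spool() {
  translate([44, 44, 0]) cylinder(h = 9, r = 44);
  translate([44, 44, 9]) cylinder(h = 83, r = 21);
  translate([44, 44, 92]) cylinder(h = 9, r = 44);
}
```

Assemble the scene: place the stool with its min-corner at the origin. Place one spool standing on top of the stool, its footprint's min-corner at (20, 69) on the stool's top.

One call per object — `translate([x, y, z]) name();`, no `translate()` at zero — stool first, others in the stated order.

stool();
translate([20, 69, 385]) spool();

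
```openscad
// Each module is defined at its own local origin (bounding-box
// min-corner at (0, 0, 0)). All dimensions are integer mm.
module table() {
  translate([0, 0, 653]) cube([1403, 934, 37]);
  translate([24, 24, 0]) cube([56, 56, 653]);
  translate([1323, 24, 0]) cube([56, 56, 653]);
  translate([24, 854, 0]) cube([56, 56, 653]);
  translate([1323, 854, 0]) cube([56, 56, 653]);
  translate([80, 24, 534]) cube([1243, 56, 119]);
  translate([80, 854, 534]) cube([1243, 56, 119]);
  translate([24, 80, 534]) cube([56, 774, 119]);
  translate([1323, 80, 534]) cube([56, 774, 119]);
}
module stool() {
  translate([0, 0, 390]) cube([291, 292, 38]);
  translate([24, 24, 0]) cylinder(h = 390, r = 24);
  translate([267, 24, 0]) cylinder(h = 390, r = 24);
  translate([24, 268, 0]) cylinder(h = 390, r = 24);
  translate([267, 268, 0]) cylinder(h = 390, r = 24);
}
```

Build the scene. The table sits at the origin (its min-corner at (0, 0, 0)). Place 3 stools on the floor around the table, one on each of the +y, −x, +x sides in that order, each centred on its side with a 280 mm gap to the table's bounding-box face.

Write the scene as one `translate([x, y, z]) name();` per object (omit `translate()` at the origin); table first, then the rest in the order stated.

table();
translate([556, 1214, 0]) stool();
translate([-571, 321, 0]) stool();
translate([1683, 321, 0]) stool();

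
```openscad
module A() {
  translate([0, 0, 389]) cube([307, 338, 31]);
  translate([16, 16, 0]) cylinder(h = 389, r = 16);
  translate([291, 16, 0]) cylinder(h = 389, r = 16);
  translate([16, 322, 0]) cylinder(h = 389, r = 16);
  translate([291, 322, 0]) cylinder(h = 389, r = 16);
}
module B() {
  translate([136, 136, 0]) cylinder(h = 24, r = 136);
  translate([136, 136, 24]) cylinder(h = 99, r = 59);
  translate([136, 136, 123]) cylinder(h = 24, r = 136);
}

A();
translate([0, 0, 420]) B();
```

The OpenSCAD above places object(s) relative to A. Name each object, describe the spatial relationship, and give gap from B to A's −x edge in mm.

The spool's min-x is at 0; the stool's min-x is 0; gap = 0 mm.

A is a stool. B is a spool. The spool is on top of the stool. The gap from the spool to the stool's −x edge is 0 mm.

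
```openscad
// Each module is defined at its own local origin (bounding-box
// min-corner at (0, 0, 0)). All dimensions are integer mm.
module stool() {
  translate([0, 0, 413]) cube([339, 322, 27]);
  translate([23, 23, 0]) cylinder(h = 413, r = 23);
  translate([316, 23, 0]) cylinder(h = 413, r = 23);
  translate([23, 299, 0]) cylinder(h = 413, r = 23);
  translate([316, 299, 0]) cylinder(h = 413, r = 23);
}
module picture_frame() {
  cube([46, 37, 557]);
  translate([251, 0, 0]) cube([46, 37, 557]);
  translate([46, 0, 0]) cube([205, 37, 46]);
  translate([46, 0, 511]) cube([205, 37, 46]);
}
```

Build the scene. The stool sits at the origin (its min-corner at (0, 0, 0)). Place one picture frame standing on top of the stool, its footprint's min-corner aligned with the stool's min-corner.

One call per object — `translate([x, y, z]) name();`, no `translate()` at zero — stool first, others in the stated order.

stool();
translate([0, 0, 440]) picture_frame();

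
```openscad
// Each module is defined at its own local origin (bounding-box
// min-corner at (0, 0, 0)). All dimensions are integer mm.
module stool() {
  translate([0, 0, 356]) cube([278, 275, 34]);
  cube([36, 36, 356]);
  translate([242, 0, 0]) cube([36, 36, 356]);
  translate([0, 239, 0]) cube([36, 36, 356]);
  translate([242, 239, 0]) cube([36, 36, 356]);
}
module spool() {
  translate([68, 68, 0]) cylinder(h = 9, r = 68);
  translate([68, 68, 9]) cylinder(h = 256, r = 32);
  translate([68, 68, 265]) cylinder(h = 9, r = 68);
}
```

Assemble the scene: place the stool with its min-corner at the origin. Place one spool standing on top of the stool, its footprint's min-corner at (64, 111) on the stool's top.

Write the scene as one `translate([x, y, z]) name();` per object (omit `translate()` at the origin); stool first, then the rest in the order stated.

stool();
translate([64, 111, 390]) spool();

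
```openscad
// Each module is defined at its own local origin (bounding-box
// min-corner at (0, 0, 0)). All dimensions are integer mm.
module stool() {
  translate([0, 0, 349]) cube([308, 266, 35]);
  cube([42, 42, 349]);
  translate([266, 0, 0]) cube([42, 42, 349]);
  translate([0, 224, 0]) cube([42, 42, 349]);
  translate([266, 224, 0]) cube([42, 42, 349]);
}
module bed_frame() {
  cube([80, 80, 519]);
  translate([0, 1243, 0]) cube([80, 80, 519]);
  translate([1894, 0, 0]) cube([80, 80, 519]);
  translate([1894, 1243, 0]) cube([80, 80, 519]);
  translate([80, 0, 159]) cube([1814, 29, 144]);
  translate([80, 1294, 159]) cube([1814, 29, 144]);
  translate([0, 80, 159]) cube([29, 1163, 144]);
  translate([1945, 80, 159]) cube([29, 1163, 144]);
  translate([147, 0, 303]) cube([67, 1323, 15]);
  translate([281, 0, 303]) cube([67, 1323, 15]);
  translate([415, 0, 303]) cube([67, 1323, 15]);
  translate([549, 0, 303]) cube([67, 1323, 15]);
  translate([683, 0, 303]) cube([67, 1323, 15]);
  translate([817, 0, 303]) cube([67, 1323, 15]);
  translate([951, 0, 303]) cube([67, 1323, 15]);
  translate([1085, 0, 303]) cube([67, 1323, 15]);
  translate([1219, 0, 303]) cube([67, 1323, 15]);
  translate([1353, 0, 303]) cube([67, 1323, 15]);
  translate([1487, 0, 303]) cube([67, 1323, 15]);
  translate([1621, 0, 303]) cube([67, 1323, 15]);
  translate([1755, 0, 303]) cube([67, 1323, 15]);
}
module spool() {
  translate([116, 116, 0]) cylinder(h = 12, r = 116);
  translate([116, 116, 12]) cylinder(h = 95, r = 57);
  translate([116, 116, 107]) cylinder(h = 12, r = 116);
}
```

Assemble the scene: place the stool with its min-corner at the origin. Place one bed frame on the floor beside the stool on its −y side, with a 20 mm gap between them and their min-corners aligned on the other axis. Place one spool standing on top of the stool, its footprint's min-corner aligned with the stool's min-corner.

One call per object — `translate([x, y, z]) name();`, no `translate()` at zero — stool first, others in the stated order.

stool();
translate([0, -1343, 0]) bed_frame();
translate([0, 0, 384]) spool();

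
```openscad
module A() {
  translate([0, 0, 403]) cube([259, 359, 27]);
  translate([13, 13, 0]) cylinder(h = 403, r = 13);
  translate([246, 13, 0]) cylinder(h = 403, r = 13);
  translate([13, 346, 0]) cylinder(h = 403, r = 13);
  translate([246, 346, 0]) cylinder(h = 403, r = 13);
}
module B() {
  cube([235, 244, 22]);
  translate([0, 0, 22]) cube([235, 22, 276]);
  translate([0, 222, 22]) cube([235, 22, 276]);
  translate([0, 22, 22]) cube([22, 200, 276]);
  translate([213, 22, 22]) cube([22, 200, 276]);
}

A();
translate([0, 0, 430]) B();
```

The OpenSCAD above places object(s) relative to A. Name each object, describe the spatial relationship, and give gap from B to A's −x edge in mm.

A is a stool. B is an open box. The open box is on top of the stool. The gap from the open box to the stool's −x edge is 0 mm.

The open box's min-x is at 0; the stool's min-x is 0; gap = 0 mm.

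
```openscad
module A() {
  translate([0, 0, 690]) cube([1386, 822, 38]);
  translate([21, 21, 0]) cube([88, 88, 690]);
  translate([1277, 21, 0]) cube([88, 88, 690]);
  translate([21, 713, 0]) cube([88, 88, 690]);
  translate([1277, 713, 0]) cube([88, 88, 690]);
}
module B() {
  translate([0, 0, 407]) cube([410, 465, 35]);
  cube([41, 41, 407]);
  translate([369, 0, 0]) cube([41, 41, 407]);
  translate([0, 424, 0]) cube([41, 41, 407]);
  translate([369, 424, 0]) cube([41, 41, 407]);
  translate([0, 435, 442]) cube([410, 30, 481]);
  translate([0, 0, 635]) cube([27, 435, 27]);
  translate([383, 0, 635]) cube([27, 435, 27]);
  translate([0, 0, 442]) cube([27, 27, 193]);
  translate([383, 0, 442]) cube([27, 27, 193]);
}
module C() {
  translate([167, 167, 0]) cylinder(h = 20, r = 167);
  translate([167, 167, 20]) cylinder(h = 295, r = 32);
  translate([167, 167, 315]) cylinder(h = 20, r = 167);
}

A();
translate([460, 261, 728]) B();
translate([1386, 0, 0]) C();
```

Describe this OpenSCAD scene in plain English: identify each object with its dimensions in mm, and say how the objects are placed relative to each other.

A is a table with a 1386×822 mm rectangular top, 38 mm thick, top surface at z = 728 mm, supported by four 88×88 mm square legs, each inset 21 mm from the nearest pair of top edges, running from the floor.

B is a chair. The seat is a 410×465×35 mm slab with its top at z = 442 mm, on four 41×41 mm corner legs (flush with the seat edges, standing on z = 0). A flat backrest 30 mm thick, 481 mm tall, spans the full seat width and rises from the seat top along its +y edge, rear face flush with the rear of the seat. Two armrests of 27×27 mm section run along each side from the seat's front edge to the front of the backrest, top faces 220 mm above the seat top and outer faces flush with the seat's x-edges; a 27×27 mm post under the front of each armrest stands on the seat at the front corner.

C is a spool: two coaxial disc flanges of radius 167 mm and thickness 20 mm, joined by a core cylinder of radius 32 mm and height 295 mm. The lower flange rests on z = 0 and the three cylinders share a vertical axis.

The chair is on top of the table. The spool is against the table's +x side, with their −y faces flush.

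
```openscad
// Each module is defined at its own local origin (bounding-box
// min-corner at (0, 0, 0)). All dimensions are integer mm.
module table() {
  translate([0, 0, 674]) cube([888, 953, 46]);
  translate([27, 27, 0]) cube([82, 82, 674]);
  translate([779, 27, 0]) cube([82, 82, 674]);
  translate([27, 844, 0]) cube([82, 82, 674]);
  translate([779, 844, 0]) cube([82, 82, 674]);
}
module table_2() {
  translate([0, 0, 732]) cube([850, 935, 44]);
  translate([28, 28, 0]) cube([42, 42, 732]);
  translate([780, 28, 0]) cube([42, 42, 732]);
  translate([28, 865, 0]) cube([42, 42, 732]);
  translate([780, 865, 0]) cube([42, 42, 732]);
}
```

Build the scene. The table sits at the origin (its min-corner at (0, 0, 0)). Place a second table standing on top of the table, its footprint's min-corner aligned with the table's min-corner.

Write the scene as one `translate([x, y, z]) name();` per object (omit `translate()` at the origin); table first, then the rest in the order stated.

table();
translate([0, 0, 720]) table_2();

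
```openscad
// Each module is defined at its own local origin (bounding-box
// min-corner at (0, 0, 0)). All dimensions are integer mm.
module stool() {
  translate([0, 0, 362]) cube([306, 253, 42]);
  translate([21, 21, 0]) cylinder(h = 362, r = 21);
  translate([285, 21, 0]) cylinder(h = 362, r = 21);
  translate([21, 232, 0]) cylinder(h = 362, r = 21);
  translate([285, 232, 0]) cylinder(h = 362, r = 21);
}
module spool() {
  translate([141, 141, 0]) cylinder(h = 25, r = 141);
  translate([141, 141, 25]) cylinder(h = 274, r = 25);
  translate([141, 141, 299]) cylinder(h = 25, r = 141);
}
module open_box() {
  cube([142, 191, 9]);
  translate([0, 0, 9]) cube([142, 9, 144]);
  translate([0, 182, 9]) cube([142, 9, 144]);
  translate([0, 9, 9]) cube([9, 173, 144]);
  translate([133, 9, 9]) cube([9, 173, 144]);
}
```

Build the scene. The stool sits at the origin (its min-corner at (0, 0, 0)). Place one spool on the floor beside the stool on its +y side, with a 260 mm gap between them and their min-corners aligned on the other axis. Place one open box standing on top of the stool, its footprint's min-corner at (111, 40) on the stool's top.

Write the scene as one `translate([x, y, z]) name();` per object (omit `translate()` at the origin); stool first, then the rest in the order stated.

stool();
translate([0, 513, 0]) spool();
translate([111, 40, 404]) open_box();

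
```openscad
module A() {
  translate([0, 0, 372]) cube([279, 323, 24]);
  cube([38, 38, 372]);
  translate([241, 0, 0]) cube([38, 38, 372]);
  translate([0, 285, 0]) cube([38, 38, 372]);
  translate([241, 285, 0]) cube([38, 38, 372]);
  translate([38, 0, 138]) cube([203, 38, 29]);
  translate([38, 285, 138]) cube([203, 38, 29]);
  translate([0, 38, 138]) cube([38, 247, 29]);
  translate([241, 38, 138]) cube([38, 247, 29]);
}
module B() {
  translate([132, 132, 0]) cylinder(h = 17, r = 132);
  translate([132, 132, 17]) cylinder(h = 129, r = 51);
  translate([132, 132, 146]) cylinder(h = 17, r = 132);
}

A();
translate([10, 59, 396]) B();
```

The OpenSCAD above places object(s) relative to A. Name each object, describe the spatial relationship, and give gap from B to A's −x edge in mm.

A is a stool. B is a spool. The spool is on top of the stool. The gap from the spool to the stool's −x edge is 10 mm.

The spool's min-x is at 10; the stool's min-x is 0; gap = 10 mm.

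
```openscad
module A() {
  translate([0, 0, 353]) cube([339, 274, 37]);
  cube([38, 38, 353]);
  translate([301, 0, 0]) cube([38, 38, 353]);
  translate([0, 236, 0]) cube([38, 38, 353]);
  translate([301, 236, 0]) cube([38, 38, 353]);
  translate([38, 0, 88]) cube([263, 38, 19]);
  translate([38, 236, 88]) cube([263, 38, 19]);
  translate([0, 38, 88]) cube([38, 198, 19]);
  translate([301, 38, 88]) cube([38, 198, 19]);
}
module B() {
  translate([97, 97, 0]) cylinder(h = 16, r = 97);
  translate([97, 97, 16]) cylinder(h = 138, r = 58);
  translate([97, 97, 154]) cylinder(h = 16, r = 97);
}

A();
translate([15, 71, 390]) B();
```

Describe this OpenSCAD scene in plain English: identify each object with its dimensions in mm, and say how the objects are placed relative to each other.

A is a four-legged stool. The seat is a 339×274×37 mm slab whose top surface is at z = 390 mm; four square legs, each 38×38 mm in cross-section, run from the floor (z = 0) to the underside of the seat, each flush with a corner of the seat. Four stretchers, 38 mm wide and 19 mm tall, connect adjacent legs with their undersides at z = 88 mm, each running between the inner faces of the legs it joins and aligned with the legs' outer faces on the other axis.

B is a spool: two coaxial disc flanges of radius 97 mm and thickness 16 mm, joined by a core cylinder of radius 58 mm and height 138 mm. The lower flange rests on z = 0 and the three cylinders share a vertical axis.

The spool is on top of the stool.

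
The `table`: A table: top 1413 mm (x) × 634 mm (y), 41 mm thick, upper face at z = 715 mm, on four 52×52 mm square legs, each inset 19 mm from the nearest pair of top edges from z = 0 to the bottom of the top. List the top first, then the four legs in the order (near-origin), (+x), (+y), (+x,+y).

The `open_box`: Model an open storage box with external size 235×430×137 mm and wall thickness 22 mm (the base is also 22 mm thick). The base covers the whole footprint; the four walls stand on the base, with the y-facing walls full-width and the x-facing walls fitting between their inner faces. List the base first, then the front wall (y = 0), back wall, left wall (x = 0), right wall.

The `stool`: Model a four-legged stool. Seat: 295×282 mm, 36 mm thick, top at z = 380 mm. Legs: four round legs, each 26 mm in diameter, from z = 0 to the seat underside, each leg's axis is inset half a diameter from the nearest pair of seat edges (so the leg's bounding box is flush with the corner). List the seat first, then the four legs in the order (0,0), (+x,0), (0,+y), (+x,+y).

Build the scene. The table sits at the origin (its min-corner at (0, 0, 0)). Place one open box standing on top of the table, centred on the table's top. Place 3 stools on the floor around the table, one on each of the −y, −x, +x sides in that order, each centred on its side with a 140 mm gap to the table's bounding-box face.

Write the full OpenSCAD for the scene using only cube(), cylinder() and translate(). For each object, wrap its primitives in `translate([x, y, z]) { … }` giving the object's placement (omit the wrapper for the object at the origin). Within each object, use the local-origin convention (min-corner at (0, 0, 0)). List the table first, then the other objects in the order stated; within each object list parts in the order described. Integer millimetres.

translate([0, 0, 674]) cube([1413, 634, 41]);
translate([19, 19, 0]) cube([52, 52, 674]);
translate([1342, 19, 0]) cube([52, 52, 674]);
translate([19, 563, 0]) cube([52, 52, 674]);
translate([1342, 563, 0]) cube([52, 52, 674]);
translate([589, 102, 715]) {
  cube([235, 430, 22]);
  translate([0, 0, 22]) cube([235, 22, 115]);
  translate([0, 408, 22]) cube([235, 22, 115]);
  translate([0, 22, 22]) cube([22, 386, 115]);
  translate([213, 22, 22]) cube([22, 386, 115]);
}
translate([559, -422, 0]) {
  translate([0, 0, 344]) cube([295, 282, 36]);
  translate([13, 13, 0]) cylinder(h = 344, r = 13);
  translate([282, 13, 0]) cylinder(h = 344, r = 13);
  translate([13, 269, 0]) cylinder(h = 344, r = 13);
  translate([282, 269, 0]) cylinder(h = 344, r = 13);
}
translate([-435, 176, 0]) {
  translate([0, 0, 344]) cube([295, 282, 36]);
  translate([13, 13, 0]) cylinder(h = 344, r = 13);
  translate([282, 13, 0]) cylinder(h = 344, r = 13);
  translate([13, 269, 0]) cylinder(h = 344, r = 13);
  translate([282, 269, 0]) cylinder(h = 344, r = 13);
}
translate([1553, 176, 0]) {
  translate([0, 0, 344]) cube([295, 282, 36]);
  translate([13, 13, 0]) cylinder(h = 344, r = 13);
  translate([282, 13, 0]) cylinder(h = 344, r = 13);
  translate([13, 269, 0]) cylinder(h = 344, r = 13);
  translate([282, 269, 0]) cylinder(h = 344, r = 13);
}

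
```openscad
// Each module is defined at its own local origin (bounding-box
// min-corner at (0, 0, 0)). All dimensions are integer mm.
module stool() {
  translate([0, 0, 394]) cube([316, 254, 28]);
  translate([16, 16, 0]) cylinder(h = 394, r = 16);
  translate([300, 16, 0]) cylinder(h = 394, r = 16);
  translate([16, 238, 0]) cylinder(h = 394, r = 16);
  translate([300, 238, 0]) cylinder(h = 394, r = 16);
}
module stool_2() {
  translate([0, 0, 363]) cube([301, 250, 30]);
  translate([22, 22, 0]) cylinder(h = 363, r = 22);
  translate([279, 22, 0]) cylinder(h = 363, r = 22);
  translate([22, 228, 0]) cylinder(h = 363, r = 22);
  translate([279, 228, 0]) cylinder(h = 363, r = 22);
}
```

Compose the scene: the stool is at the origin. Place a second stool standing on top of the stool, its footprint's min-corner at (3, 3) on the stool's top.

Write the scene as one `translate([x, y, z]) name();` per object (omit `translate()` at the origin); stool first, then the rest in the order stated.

stool();
translate([3, 3, 422]) stool_2();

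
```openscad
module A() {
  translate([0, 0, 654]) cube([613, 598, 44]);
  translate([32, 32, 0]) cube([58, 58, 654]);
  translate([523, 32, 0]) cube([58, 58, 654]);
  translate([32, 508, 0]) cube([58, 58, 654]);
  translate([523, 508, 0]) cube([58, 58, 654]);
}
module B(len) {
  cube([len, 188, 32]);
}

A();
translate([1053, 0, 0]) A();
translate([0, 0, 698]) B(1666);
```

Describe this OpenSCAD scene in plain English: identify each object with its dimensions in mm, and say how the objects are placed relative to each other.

A is a table with a 613×598 mm rectangular top, 44 mm thick, top surface at z = 698 mm, supported by four 58×58 mm square legs, each inset 32 mm from the nearest pair of top edges, running from the floor.

B is a rectangular beam 1666 mm long (x), 188 mm deep (y), 32 mm thick (z).

The beam spans the tops of two tables placed 440 mm apart, resting at z = 698 mm.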